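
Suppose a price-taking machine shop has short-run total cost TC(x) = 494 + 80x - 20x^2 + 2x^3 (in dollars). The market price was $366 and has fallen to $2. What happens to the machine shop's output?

MC = 80 - 40x + 6x^2; the shutdown threshold is min AVC = $30 (at x = 5).
At P = $366 ≥ min AVC, set P = MC on the rising branch: x = 11.
At P = $2 < min AVC = $30, price no longer covers variable cost at any output, so the firm shuts down: x = 0.

Output falls from 11 to 0 (the firm shuts down)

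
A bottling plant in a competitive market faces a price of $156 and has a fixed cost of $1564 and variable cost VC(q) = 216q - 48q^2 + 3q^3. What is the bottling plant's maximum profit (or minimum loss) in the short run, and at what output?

AVC = 216 - 48q + 3q^2 has its minimum $24 at q = 8; price $156 clears that bar, so the firm operates.
With MC = 216 - 96q + 9q^2, P = MC on the upward-sloping part at q* = 10.
TR = 156·10 = 1560. TC = 1564 + 360 = 1924. Profit = 1560 − 1924 = -$364.
By producing, the firm covers all variable cost plus $1200 of fixed cost; shutting down would lose the full $1564.

Profit = -$364 at q = 10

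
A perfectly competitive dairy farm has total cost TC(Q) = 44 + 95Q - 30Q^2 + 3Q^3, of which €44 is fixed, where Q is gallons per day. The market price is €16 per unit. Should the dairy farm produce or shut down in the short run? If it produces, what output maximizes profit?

Shut down

From TC, MC = TC'(Q) = 95 - 60Q + 9Q^2 and AVC = VC/Q = 95 - 30Q + 3Q^2.
AVC is minimized where dAVC/dQ = -30 + 6Q = 0, at Q = 5; min AVC = 95 - 30·5 + 3·5^2 = €20.
Since P = €16 < min AVC = €20, price fails to cover variable cost at any output.
Shutting down limits the loss to fixed cost, €44.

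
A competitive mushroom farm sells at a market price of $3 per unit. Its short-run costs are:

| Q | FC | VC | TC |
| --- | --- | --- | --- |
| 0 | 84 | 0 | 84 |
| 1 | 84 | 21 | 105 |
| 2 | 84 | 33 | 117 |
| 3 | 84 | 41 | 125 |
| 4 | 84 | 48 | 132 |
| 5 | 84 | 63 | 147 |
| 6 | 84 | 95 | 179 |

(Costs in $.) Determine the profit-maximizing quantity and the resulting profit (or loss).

Profit at each row (π = 3Q − TC): Q=0: -84; Q=1: -102; Q=2: -111; Q=3: -116; Q=4: -120; Q=5: -132; Q=6: -161.
Profit is highest at Q = 0. Equivalently, the lowest AVC in the table is 48/4 ≈ $12 at Q = 4, and P = $3 falls below it — price never covers variable cost, so the firm shuts down and loses only its fixed cost.

Q = 0 (shut down); profit = -$84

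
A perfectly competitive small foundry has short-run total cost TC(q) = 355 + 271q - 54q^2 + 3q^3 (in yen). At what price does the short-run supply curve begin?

¥28 per unit

Short-run supply begins at min AVC. From VC = 271q - 54q^2 + 3q^3, AVC = 271 - 54q + 3q^2.
At the minimum of AVC, MC = AVC. MC = 271 - 108q + 9q^2; setting MC = AVC gives 6q^2 - 54q = 0, so q = 9. min AVC = 28.
The firm shuts down for any P below ¥28.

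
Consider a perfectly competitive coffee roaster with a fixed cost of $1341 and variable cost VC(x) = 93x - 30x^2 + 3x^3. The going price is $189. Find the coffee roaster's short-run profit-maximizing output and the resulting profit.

Profit = -$189 at x = 8

AVC = 93 - 30x + 3x^2 has its minimum $18 at x = 5; price $189 clears that bar, so the firm operates.
With MC = 93 - 60x + 9x^2, P = MC on the upward-sloping part at x* = 8.
TR = 189·8 = 1512. TC = 1341 + 360 = 1701. Profit = 1512 − 1701 = -$189.
That loss of $189 beats the $1341 the firm would lose by shutting down; producing recovers $1152 of fixed cost.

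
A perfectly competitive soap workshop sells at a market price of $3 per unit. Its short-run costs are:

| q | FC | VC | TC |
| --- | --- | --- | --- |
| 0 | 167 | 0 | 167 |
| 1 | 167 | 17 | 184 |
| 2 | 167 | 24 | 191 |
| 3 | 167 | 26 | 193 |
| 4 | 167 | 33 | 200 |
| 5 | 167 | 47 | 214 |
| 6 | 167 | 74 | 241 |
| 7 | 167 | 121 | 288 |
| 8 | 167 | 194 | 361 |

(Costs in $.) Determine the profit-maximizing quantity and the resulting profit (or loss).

q = 0 (shut down); profit = -$167

Tabulate TR − TC: q=0: -167; q=1: -181; q=2: -185; q=3: -184; q=4: -188; q=5: -199; q=6: -223; q=7: -267; q=8: -337.
Profit is highest at q = 0. Equivalently, the lowest AVC in the table is 33/4 ≈ $8.25 at q = 4, and P = $3 falls below it — price never covers variable cost, so the firm shuts down and loses only its fixed cost.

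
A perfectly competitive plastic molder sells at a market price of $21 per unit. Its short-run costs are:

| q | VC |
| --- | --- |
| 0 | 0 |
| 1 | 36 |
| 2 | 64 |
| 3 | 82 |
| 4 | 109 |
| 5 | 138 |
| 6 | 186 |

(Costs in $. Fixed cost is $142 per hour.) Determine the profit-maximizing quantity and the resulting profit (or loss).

q = 0 (shut down); profit = -$142

Profit at each row (π = 21q − TC): q=0: -142; q=1: -157; q=2: -164; q=3: -161; q=4: -167; q=5: -175; q=6: -202.
Profit is highest at q = 0. Equivalently, the lowest AVC in the table is 109/4 ≈ $27.25 at q = 4, and P = $21 falls below it — price never covers variable cost, so the firm shuts down and loses only its fixed cost.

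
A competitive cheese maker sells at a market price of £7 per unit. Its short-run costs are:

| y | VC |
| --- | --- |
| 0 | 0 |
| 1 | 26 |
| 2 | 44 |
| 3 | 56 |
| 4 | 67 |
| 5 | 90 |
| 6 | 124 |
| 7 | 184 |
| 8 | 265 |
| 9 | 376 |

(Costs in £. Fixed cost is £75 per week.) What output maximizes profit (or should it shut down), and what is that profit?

Compute π = P·y − TC at each output: y=0: -75; y=1: -94; y=2: -105; y=3: -110; y=4: -114; y=5: -130; y=6: -157; y=7: -210; y=8: -284; y=9: -388.
Profit is highest at y = 0. Equivalently, the lowest AVC in the table is 67/4 ≈ £16.75 at y = 4, and P = £7 falls below it — price never covers variable cost, so the firm shuts down and loses only its fixed cost.

y = 0 (shut down); profit = -£75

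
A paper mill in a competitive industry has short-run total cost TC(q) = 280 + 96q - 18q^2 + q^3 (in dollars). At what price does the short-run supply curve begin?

The firm shuts down when price falls below the minimum of average variable cost. AVC = VC/q = 96 - 18q + q^2.
dAVC/dq = -18 + 2q = 0 gives q = 9. min AVC = 96 - 18·9 + 9^2 = 15.
The firm shuts down for any P below $15.

$15 per unit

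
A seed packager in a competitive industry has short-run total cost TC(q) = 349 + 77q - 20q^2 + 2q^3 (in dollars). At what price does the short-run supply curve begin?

The firm shuts down when price falls below the minimum of average variable cost. AVC = VC/q = 77 - 20q + 2q^2.
At the minimum of AVC, MC = AVC. MC = 77 - 40q + 6q^2; setting MC = AVC gives 4q^2 - 20q = 0, so q = 5. min AVC = 27.
So the shutdown price is $27.

$27 per unit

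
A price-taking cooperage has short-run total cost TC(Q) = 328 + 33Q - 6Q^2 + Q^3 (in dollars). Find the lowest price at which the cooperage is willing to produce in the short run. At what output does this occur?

Short-run supply begins at min AVC. From VC = 33Q - 6Q^2 + Q^3, AVC = 33 - 6Q + Q^2.
dAVC/dQ = -6 + 2Q = 0 gives Q = 3. min AVC = 33 - 6·3 + 3^2 = 24.
So the shutdown price is $24.

$24 per unit, at Q = 3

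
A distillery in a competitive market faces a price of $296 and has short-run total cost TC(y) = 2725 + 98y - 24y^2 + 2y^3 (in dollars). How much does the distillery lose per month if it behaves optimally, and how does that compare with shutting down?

Profit = -$305 at y = 11

AVC = 98 - 24y + 2y^2 has its minimum $26 at y = 6; price $296 clears that bar, so the firm operates.
With MC = 98 - 48y + 6y^2, P = MC on the upward-sloping part at y* = 11.
TR = 296·11 = 3256. TC = 2725 + 836 = 3561. Profit = 3256 − 3561 = -$305.
That loss of $305 beats the $2725 the firm would lose by shutting down; producing recovers $2420 of fixed cost.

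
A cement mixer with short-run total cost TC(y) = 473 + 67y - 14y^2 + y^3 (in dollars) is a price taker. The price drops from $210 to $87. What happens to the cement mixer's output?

Output falls from 13 to 10

MC = 67 - 28y + 3y^2; the shutdown threshold is min AVC = $18 (at y = 7).
At P = $210 ≥ min AVC, set P = MC on the rising branch: y = 13.
At P = $87 ≥ min AVC, set P = MC: y = 10. The firm stays open but cuts output.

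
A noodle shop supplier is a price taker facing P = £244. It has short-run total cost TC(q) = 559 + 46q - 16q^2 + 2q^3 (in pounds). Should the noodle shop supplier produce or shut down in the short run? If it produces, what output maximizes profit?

Variable cost is VC = 46q - 16q^2 + 2q^3, so AVC = VC/q = 46 - 16q + 2q^2 and MC = dTC/dq = 46 - 32q + 6q^2.
AVC hits its minimum where MC = AVC, at q = 4, giving min AVC = 46 - 16·4 + 2·4^2 = £14.
Since P = £244 ≥ min AVC = £14, price covers variable cost and the firm should produce.
Solving P = MC: -198 - 32q + 6q^2 = 0 ⇒ q = -11/3 or 9. On the upward-sloping branch, q* = 9.
Check: AVC at q = 9 is £64 ≤ P, so revenue covers variable cost.
Profit = P·q − TC = 244·9 − 1135 = £1061.

Produce at q = 9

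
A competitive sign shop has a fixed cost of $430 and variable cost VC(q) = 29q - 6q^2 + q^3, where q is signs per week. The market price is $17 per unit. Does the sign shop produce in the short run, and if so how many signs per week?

Shut down

From TC, MC = TC'(q) = 29 - 12q + 3q^2 and AVC = VC/q = 29 - 6q + q^2.
AVC is minimized where dAVC/dq = -6 + 2q = 0, at q = 3; min AVC = 29 - 6·3 + 3^2 = $20.
P = $17 lies below min AVC = $20; no output level covers variable cost.
The firm minimizes its loss by shutting down and losing only its fixed cost of $430.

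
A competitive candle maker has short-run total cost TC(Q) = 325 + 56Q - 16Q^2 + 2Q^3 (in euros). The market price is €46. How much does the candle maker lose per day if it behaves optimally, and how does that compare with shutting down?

AVC = 56 - 16Q + 2Q^2; min AVC = €24 at Q = 4. Since P = €46 ≥ min AVC, the firm produces.
MC = 56 - 32Q + 6Q^2. Setting P = MC and taking the root on the rising branch gives Q* = 5.
TR = 46·5 = 230. TC = 325 + 130 = 455. Profit = 230 − 455 = -€225.
By producing, the firm covers all variable cost plus €100 of fixed cost; shutting down would lose the full €325.

Profit = -€225 at Q = 5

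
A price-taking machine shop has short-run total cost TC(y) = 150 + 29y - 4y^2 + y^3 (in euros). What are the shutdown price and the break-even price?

AVC = 29 - 4y + y^2; minimized at y = 2, giving min AVC = €25. That is the shutdown price.
ATC = 150/y + 29 - 4y + y^2. Setting dATC/dy = −150/y^2 − 4 + 2y = 0 gives y = 5 (since 2·5^3 − 4·5^2 = 150).
min ATC = 150/5 + 29 − 4·5 + 5^2 = €64. That is the break-even price.
Between these two prices the firm operates at a loss; above €64 it earns a profit.

Shutdown price = €25; break-even price = €64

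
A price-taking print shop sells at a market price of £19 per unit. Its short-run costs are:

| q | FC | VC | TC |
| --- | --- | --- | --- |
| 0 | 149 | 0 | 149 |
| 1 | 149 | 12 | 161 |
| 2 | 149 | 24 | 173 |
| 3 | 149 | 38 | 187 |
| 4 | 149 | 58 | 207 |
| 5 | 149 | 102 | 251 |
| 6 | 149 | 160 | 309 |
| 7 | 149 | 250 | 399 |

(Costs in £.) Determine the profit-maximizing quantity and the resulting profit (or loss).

q = 3; profit = -£130

Compute π = P·q − TC at each output: q=0: -149; q=1: -142; q=2: -135; q=3: -130; q=4: -131; q=5: -156; q=6: -195; q=7: -266.
Profit is maximized at q = 3. AVC there is 38/3 = £12.67 ≤ P, so producing beats shutting down (which would give -£149).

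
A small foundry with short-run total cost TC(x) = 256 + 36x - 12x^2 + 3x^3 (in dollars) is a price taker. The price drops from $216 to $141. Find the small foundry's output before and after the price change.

MC = 36 - 24x + 9x^2; the shutdown threshold is min AVC = $24 (at x = 2).
With P = $216 above the shutdown price, P = MC gives x = 6.
At P = $141 ≥ min AVC, set P = MC: x = 5. The firm stays open but cuts output.

Output falls from 6 to 5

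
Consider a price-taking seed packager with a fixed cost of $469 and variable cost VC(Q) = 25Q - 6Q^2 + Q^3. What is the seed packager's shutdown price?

$16 per unit

The shutdown price is the minimum of AVC. VC = 25Q - 6Q^2 + Q^3, so AVC = 25 - 6Q + Q^2.
dAVC/dQ = -6 + 2Q = 0 gives Q = 3. min AVC = 25 - 6·3 + 3^2 = 16.
So the shutdown price is $16.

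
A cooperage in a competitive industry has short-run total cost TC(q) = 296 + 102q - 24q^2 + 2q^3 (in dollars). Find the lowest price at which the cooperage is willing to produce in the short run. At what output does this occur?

$30 per unit, at q = 6

The firm shuts down when price falls below the minimum of average variable cost. AVC = VC/q = 102 - 24q + 2q^2.
At the minimum of AVC, MC = AVC. MC = 102 - 48q + 6q^2; setting MC = AVC gives 4q^2 - 24q = 0, so q = 6. min AVC = 30.
For P < $30 the firm produces nothing.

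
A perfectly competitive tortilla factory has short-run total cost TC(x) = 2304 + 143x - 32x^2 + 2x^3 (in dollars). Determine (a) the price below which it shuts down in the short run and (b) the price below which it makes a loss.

Shutdown price = $15; break-even price = $239

Shutdown price = min AVC. AVC = 143 - 32x + 2x^2, with vertex at x = 8 and minimum $15.
ATC = 2304/x + 143 - 32x + 2x^2. Setting dATC/dx = −2304/x^2 − 32 + 4x = 0 gives x = 12 (since 4·12^3 − 32·12^2 = 2304).
min ATC = 2304/12 + 143 − 32·12 + 2·12^2 = $239. That is the break-even price.
Between these two prices the firm operates at a loss; above $239 it earns a profit.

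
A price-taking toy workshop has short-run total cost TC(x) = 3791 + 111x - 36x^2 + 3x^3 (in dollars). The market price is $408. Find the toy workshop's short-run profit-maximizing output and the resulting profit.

AVC = 111 - 36x + 3x^2 has its minimum $3 at x = 6; price $408 clears that bar, so the firm operates.
With MC = 111 - 72x + 9x^2, P = MC on the upward-sloping part at x* = 11.
TR = 408·11 = 4488. TC = 3791 + 858 = 4649. Profit = 4488 − 4649 = -$161.
By producing, the firm covers all variable cost plus $3630 of fixed cost; shutting down would lose the full $3791.

Profit = -$161 at x = 11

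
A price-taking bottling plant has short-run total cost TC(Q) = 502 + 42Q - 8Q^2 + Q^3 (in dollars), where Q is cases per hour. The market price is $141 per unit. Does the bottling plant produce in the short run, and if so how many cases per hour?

From TC, MC = TC'(Q) = 42 - 16Q + 3Q^2 and AVC = VC/Q = 42 - 8Q + Q^2.
AVC hits its minimum where MC = AVC, at Q = 4, giving min AVC = 42 - 8·4 + 4^2 = $26.
Because $141 ≥ $26, revenue can cover variable cost; the firm operates.
Set P = MC: 141 = 42 - 16Q + 3Q^2 → -99 - 16Q + 3Q^2 = 0. The roots are Q = -11/3 and Q = 9; the profit-maximizing output is on the rising part of MC, so Q* = 9.
Check: AVC at Q = 9 is $51 ≤ P, so revenue covers variable cost.
Profit = P·Q − TC = 141·9 − 961 = $308.

Produce at Q = 9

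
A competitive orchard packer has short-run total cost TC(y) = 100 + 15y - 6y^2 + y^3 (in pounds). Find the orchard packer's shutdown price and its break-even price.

AVC = 15 - 6y + y^2; minimized at y = 3, giving min AVC = £6. That is the shutdown price.
ATC = 100/y + 15 - 6y + y^2. Setting dATC/dy = −100/y^2 − 6 + 2y = 0 gives y = 5 (since 2·5^3 − 6·5^2 = 100).
min ATC = 100/5 + 15 − 6·5 + 5^2 = £30. That is the break-even price.
Between these two prices the firm operates at a loss; above £30 it earns a profit.

Shutdown price = £6; break-even price = £30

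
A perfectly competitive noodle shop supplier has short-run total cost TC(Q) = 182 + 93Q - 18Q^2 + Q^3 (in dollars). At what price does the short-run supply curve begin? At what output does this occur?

$12 per unit, at Q = 9

The shutdown price is the minimum of AVC. VC = 93Q - 18Q^2 + Q^3, so AVC = 93 - 18Q + Q^2.
At the minimum of AVC, MC = AVC. MC = 93 - 36Q + 3Q^2; setting MC = AVC gives 2Q^2 - 18Q = 0, so Q = 9. min AVC = 12.
So the shutdown price is $12.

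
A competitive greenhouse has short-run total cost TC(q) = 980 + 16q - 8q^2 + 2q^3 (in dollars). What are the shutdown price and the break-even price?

Shutdown price = min AVC. AVC = 16 - 8q + 2q^2, with vertex at q = 2 and minimum $8.
ATC = 980/q + 16 - 8q + 2q^2. Setting dATC/dq = −980/q^2 − 8 + 4q = 0 gives q = 7 (since 4·7^3 − 8·7^2 = 980).
min ATC = 980/7 + 16 − 8·7 + 2·7^2 = $198. That is the break-even price.
Between these two prices the firm operates at a loss; above $198 it earns a profit.

Shutdown price = $8; break-even price = $198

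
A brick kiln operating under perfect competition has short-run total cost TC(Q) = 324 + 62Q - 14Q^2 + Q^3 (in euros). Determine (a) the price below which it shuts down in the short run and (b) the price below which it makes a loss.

Shutdown price = min AVC. AVC = 62 - 14Q + Q^2, with vertex at Q = 7 and minimum €13.
ATC = 324/Q + 62 - 14Q + Q^2. Setting dATC/dQ = −324/Q^2 − 14 + 2Q = 0 gives Q = 9 (since 2·9^3 − 14·9^2 = 324).
min ATC = 324/9 + 62 − 14·9 + 9^2 = €53. That is the break-even price.
Between these two prices the firm operates at a loss; above €53 it earns a profit.

Shutdown price = €13; break-even price = €53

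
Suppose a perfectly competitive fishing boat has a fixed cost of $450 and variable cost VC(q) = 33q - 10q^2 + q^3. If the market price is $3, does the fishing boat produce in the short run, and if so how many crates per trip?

Shut down

Variable cost is VC = 33q - 10q^2 + q^3, so AVC = VC/q = 33 - 10q + q^2 and MC = dTC/dq = 33 - 20q + 3q^2.
AVC hits its minimum where MC = AVC, at q = 5, giving min AVC = 33 - 10·5 + 5^2 = $8.
With P < min AVC ($3 < $8), every unit sold adds to the loss.
Best response: produce nothing and absorb the $450 fixed cost.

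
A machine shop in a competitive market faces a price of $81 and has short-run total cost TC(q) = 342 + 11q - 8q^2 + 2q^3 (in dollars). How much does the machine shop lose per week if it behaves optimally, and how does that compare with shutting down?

Profit = -$42 at q = 5

AVC = 11 - 8q + 2q^2; min AVC = $3 at q = 2. Since P = $81 ≥ min AVC, the firm produces.
With MC = 11 - 16q + 6q^2, P = MC on the upward-sloping part at q* = 5.
TR = 81·5 = 405. TC = 342 + 105 = 447. Profit = 405 − 447 = -$42.
That loss of $42 beats the $342 the firm would lose by shutting down; producing recovers $300 of fixed cost.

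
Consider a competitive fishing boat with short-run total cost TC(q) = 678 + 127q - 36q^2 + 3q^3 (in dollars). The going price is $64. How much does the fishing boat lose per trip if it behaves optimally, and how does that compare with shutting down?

Profit = -$384 at q = 7

AVC = 127 - 36q + 3q^2 has its minimum $19 at q = 6; price $64 clears that bar, so the firm operates.
With MC = 127 - 72q + 9q^2, P = MC on the upward-sloping part at q* = 7.
TR = 64·7 = 448. TC = 678 + 154 = 832. Profit = 448 − 832 = -$384.
That loss of $384 beats the $678 the firm would lose by shutting down; producing recovers $294 of fixed cost.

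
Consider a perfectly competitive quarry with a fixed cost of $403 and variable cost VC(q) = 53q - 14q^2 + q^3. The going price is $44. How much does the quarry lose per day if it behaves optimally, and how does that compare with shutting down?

Profit = -$79 at q = 9

AVC = 53 - 14q + q^2; min AVC = $4 at q = 7. Since P = $44 ≥ min AVC, the firm produces.
MC = 53 - 28q + 3q^2. Setting P = MC and taking the root on the rising branch gives q* = 9.
TR = 44·9 = 396. TC = 403 + 72 = 475. Profit = 396 − 475 = -$79.
By producing, the firm covers all variable cost plus $324 of fixed cost; shutting down would lose the full $403.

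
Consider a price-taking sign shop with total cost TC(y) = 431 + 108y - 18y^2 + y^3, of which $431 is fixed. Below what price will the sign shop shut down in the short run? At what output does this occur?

The shutdown price is the minimum of AVC. VC = 108y - 18y^2 + y^3, so AVC = 108 - 18y + y^2.
At the minimum of AVC, MC = AVC. MC = 108 - 36y + 3y^2; setting MC = AVC gives 2y^2 - 18y = 0, so y = 9. min AVC = 27.
The firm shuts down for any P below $27.

$27 per unit, at y = 9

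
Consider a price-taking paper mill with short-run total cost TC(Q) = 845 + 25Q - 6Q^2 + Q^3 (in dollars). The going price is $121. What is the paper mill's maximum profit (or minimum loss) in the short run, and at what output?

AVC = 25 - 6Q + Q^2 has its minimum $16 at Q = 3; price $121 clears that bar, so the firm operates.
MC = 25 - 12Q + 3Q^2. Setting P = MC and taking the root on the rising branch gives Q* = 8.
TR = 121·8 = 968. TC = 845 + 328 = 1173. Profit = 968 − 1173 = -$205.
Shutting down would mean losing the fixed cost of $845, so operating at a loss of $205 is better by $640.

Profit = -$205 at Q = 8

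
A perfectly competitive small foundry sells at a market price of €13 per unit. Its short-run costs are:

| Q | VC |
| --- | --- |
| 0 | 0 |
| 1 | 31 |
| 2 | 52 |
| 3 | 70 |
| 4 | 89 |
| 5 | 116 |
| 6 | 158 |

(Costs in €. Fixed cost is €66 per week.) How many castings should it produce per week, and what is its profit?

Q = 0 (shut down); profit = -€66

Tabulate TR − TC: Q=0: -66; Q=1: -84; Q=2: -92; Q=3: -97; Q=4: -103; Q=5: -117; Q=6: -146.
Profit is highest at Q = 0. Equivalently, the lowest AVC in the table is 89/4 ≈ €22.25 at Q = 4, and P = €13 falls below it — price never covers variable cost, so the firm shuts down and loses only its fixed cost.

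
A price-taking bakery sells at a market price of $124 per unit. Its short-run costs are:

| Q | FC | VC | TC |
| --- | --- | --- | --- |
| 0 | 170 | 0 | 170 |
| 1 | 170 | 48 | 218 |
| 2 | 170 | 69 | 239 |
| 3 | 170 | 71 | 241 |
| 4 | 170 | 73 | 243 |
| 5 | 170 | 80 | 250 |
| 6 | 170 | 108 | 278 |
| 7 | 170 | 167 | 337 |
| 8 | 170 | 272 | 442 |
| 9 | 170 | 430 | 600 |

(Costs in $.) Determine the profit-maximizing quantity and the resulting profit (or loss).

Q = 8; profit = $550

Tabulate TR − TC: Q=0: -170; Q=1: -94; Q=2: 9; Q=3: 131; Q=4: 253; Q=5: 370; Q=6: 466; Q=7: 531; Q=8: 550; Q=9: 516.
Profit is maximized at Q = 8. AVC there is 272/8 = $34 ≤ P, so producing beats shutting down (which would give -$170).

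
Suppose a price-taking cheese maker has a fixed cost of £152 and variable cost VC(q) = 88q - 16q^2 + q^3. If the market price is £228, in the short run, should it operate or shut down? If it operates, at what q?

Variable cost is VC = 88q - 16q^2 + q^3, so AVC = VC/q = 88 - 16q + q^2 and MC = dTC/dq = 88 - 32q + 3q^2.
The AVC parabola has its vertex at q = 16/2 = 8, where AVC = 88 - 16·8 + 8^2 = £24.
Since P = £228 ≥ min AVC = £24, price covers variable cost and the firm should produce.
P = MC gives -140 - 32q + 3q^2 = 0, with roots -10/3 and 14. Take the larger (rising MC): q* = 14.
Check: AVC at q = 14 is £60 ≤ P, so revenue covers variable cost.
Profit = P·q − TC = 228·14 − 992 = £2200.

Produce at q = 14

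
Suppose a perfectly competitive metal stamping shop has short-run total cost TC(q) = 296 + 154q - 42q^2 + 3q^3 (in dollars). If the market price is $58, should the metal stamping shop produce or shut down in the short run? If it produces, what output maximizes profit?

Strip out fixed cost: VC = 154q - 42q^2 + 3q^3. Then AVC = 154 - 42q + 3q^2 and MC = 154 - 84q + 9q^2.
The AVC parabola has its vertex at q = 42/6 = 7, where AVC = 154 - 42·7 + 3·7^2 = $7.
Since P = $58 ≥ min AVC = $7, price covers variable cost and the firm should produce.
P = MC gives 96 - 84q + 9q^2 = 0, with roots 4/3 and 8. Take the larger (rising MC): q* = 8.
Check: AVC at q = 8 is $10 ≤ P, so revenue covers variable cost.
Profit = P·q − TC = 58·8 − 376 = $88.

Produce at q = 8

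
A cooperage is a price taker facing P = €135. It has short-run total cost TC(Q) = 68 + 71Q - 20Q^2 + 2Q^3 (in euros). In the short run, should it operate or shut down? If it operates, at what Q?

Variable cost is VC = 71Q - 20Q^2 + 2Q^3, so AVC = VC/Q = 71 - 20Q + 2Q^2 and MC = dTC/dQ = 71 - 40Q + 6Q^2.
The AVC parabola has its vertex at Q = 20/4 = 5, where AVC = 71 - 20·5 + 2·5^2 = €21.
P = €135 exceeds min AVC = €21, so the firm stays open.
P = MC gives -64 - 40Q + 6Q^2 = 0, with roots -4/3 and 8. Take the larger (rising MC): Q* = 8.
Check: AVC at Q = 8 is €39 ≤ P, so revenue covers variable cost.
Profit = P·Q − TC = 135·8 − 380 = €700.

Produce at Q = 8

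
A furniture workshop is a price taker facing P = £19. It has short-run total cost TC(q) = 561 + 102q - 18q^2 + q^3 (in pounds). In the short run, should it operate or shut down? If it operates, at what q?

Shut down

Strip out fixed cost: VC = 102q - 18q^2 + q^3. Then AVC = 102 - 18q + q^2 and MC = 102 - 36q + 3q^2.
AVC hits its minimum where MC = AVC, at q = 9, giving min AVC = 102 - 18·9 + 9^2 = £21.
With P < min AVC (£19 < £21), every unit sold adds to the loss.
The firm minimizes its loss by shutting down and losing only its fixed cost of £561.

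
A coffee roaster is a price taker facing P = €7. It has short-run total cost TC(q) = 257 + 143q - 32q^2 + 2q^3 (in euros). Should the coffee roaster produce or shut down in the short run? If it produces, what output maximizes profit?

Variable cost is VC = 143q - 32q^2 + 2q^3, so AVC = VC/q = 143 - 32q + 2q^2 and MC = dTC/dq = 143 - 64q + 6q^2.
AVC is minimized where dAVC/dq = -32 + 4q = 0, at q = 8; min AVC = 143 - 32·8 + 2·8^2 = €15.
With P < min AVC (€7 < €15), every unit sold adds to the loss.
Best response: produce nothing and absorb the €257 fixed cost.

Shut down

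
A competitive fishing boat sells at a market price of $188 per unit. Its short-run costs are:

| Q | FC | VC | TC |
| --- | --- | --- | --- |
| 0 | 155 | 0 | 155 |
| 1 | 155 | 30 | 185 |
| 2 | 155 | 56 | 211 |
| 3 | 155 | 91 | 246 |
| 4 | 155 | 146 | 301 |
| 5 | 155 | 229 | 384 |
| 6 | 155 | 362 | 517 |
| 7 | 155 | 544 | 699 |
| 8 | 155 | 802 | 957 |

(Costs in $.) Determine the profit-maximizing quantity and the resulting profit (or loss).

Q = 7; profit = $617

Compute π = P·Q − TC at each output: Q=0: -155; Q=1: 3; Q=2: 165; Q=3: 318; Q=4: 451; Q=5: 556; Q=6: 611; Q=7: 617; Q=8: 547.
Profit is maximized at Q = 7. AVC there is 544/7 = $77.71 ≤ P, so producing beats shutting down (which would give -$155).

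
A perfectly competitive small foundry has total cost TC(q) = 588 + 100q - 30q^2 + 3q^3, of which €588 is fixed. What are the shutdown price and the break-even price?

AVC = 100 - 30q + 3q^2; minimized at q = 5, giving min AVC = €25. That is the shutdown price.
ATC = 588/q + 100 - 30q + 3q^2. Setting dATC/dq = −588/q^2 − 30 + 6q = 0 gives q = 7 (since 6·7^3 − 30·7^2 = 588).
min ATC = 588/7 + 100 − 30·7 + 3·7^2 = €121. That is the break-even price.
For €25 ≤ P < €121 the firm produces at a loss; below €25 it shuts down.

Shutdown price = €25; break-even price = €121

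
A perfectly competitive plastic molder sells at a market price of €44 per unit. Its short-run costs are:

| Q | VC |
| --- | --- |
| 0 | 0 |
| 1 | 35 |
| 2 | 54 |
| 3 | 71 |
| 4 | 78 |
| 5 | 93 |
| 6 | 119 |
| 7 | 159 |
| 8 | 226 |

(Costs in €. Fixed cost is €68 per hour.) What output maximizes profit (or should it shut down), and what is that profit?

Q = 7; profit = €81

Tabulate TR − TC: Q=0: -68; Q=1: -59; Q=2: -34; Q=3: -7; Q=4: 30; Q=5: 59; Q=6: 77; Q=7: 81; Q=8: 58.
Profit is maximized at Q = 7. AVC there is 159/7 = €22.71 ≤ P, so producing beats shutting down (which would give -€68).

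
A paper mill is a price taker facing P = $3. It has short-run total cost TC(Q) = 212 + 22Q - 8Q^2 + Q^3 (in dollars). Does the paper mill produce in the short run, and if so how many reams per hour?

Shut down

Strip out fixed cost: VC = 22Q - 8Q^2 + Q^3. Then AVC = 22 - 8Q + Q^2 and MC = 22 - 16Q + 3Q^2.
AVC hits its minimum where MC = AVC, at Q = 4, giving min AVC = 22 - 8·4 + 4^2 = $6.
Since P = $3 < min AVC = $6, price fails to cover variable cost at any output.
Shutting down limits the loss to fixed cost, $212.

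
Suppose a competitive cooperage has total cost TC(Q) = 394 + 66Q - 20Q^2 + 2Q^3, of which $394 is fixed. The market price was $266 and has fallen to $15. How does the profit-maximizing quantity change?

AVC = 66 - 20Q + 2Q^2, minimized at Q = 5 where min AVC = $16. MC = 66 - 40Q + 6Q^2.
At P = $266 ≥ min AVC, set P = MC on the rising branch: Q = 10.
At P = $15 < min AVC = $16, price no longer covers variable cost at any output, so the firm shuts down: Q = 0.

Output falls from 10 to 0 (the firm shuts down)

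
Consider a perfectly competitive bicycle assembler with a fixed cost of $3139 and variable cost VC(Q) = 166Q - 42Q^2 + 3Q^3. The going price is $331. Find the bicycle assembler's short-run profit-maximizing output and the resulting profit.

AVC = 166 - 42Q + 3Q^2 has its minimum $19 at Q = 7; price $331 clears that bar, so the firm operates.
MC = 166 - 84Q + 9Q^2. Setting P = MC and taking the root on the rising branch gives Q* = 11.
TR = 331·11 = 3641. TC = 3139 + 737 = 3876. Profit = 3641 − 3876 = -$235.
Shutting down would mean losing the fixed cost of $3139, so operating at a loss of $235 is better by $2904.

Profit = -$235 at Q = 11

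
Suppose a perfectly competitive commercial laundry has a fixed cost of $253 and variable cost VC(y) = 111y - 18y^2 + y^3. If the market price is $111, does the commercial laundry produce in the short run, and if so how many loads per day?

From TC, MC = TC'(y) = 111 - 36y + 3y^2 and AVC = VC/y = 111 - 18y + y^2.
The AVC parabola has its vertex at y = 18/2 = 9, where AVC = 111 - 18·9 + 9^2 = $30.
P = $111 exceeds min AVC = $30, so the firm stays open.
Solving P = MC: -36y + 3y^2 = 0 ⇒ y = 0 or 12. On the upward-sloping branch, y* = 12.
Check: AVC at y = 12 is $39 ≤ P, so revenue covers variable cost.
Profit = P·y − TC = 111·12 − 721 = $611.

Produce at y = 12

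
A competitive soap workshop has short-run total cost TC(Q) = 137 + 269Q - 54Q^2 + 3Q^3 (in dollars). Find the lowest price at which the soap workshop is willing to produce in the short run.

The shutdown price is the minimum of AVC. VC = 269Q - 54Q^2 + 3Q^3, so AVC = 269 - 54Q + 3Q^2.
At the minimum of AVC, MC = AVC. MC = 269 - 108Q + 9Q^2; setting MC = AVC gives 6Q^2 - 54Q = 0, so Q = 9. min AVC = 26.
For P < $26 the firm produces nothing.

$26 per unit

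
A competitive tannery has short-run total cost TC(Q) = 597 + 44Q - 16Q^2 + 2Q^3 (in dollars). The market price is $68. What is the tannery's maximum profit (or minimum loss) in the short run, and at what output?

Profit = -$309 at Q = 6

AVC = 44 - 16Q + 2Q^2 has its minimum $12 at Q = 4; price $68 clears that bar, so the firm operates.
MC = 44 - 32Q + 6Q^2. Setting P = MC and taking the root on the rising branch gives Q* = 6.
TR = 68·6 = 408. TC = 597 + 120 = 717. Profit = 408 − 717 = -$309.
By producing, the firm covers all variable cost plus $288 of fixed cost; shutting down would lose the full $597.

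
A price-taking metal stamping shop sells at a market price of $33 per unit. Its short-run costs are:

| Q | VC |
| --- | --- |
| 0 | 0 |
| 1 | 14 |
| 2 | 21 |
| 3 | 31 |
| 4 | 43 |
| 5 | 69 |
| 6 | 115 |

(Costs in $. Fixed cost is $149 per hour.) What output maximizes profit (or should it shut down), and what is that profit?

Q = 5; profit = -$53

Tabulate TR − TC: Q=0: -149; Q=1: -130; Q=2: -104; Q=3: -81; Q=4: -60; Q=5: -53; Q=6: -66.
Profit is maximized at Q = 5. AVC there is 69/5 = $13.80 ≤ P, so producing beats shutting down (which would give -$149).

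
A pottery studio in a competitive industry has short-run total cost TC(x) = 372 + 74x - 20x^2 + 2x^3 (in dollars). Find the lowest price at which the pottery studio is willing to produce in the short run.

Short-run supply begins at min AVC. From VC = 74x - 20x^2 + 2x^3, AVC = 74 - 20x + 2x^2.
dAVC/dx = -20 + 4x = 0 gives x = 5. min AVC = 74 - 20·5 + 2·5^2 = 24.
So the shutdown price is $24.

$24 per unit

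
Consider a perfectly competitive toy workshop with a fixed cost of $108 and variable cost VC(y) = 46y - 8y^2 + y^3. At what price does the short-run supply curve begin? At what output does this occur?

$30 per unit, at y = 4

Short-run supply begins at min AVC. From VC = 46y - 8y^2 + y^3, AVC = 46 - 8y + y^2.
dAVC/dy = -8 + 2y = 0 gives y = 4. min AVC = 46 - 8·4 + 4^2 = 30.
For P < $30 the firm produces nothing.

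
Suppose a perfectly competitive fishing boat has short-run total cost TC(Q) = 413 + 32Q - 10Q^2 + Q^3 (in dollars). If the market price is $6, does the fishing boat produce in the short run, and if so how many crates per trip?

Shut down

Strip out fixed cost: VC = 32Q - 10Q^2 + Q^3. Then AVC = 32 - 10Q + Q^2 and MC = 32 - 20Q + 3Q^2.
AVC hits its minimum where MC = AVC, at Q = 5, giving min AVC = 32 - 10·5 + 5^2 = $7.
With P < min AVC ($6 < $7), every unit sold adds to the loss.
Best response: produce nothing and absorb the $413 fixed cost.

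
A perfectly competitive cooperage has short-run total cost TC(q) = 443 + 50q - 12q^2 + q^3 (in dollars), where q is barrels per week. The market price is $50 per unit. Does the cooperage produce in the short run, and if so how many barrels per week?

From TC, MC = TC'(q) = 50 - 24q + 3q^2 and AVC = VC/q = 50 - 12q + q^2.
The AVC parabola has its vertex at q = 12/2 = 6, where AVC = 50 - 12·6 + 6^2 = $14.
Because $50 ≥ $14, revenue can cover variable cost; the firm operates.
Solving P = MC: -24q + 3q^2 = 0 ⇒ q = 0 or 8. On the upward-sloping branch, q* = 8.
Check: AVC at q = 8 is $18 ≤ P, so revenue covers variable cost.
Profit = P·q − TC = 50·8 − 587 = -$187, a loss, but smaller than the $443 fixed cost the firm would lose by shutting down.

Produce at q = 8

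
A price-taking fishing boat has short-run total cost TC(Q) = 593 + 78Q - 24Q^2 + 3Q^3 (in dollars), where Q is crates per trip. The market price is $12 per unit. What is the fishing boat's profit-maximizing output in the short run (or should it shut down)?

Shut down

Strip out fixed cost: VC = 78Q - 24Q^2 + 3Q^3. Then AVC = 78 - 24Q + 3Q^2 and MC = 78 - 48Q + 9Q^2.
AVC is minimized where dAVC/dQ = -24 + 6Q = 0, at Q = 4; min AVC = 78 - 24·4 + 3·4^2 = $30.
Since P = $12 < min AVC = $30, price fails to cover variable cost at any output.
Best response: produce nothing and absorb the $593 fixed cost.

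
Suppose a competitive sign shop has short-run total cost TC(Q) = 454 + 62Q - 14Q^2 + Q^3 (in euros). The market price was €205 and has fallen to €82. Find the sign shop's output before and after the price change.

MC = 62 - 28Q + 3Q^2; the shutdown threshold is min AVC = €13 (at Q = 7).
With P = €205 above the shutdown price, P = MC gives Q = 13.
At P = €82 ≥ min AVC, set P = MC: Q = 10. The firm stays open but cuts output.

Output falls from 13 to 10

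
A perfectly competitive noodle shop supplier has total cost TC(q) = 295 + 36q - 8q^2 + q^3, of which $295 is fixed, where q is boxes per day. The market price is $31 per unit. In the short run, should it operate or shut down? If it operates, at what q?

Produce at q = 5

Variable cost is VC = 36q - 8q^2 + q^3, so AVC = VC/q = 36 - 8q + q^2 and MC = dTC/dq = 36 - 16q + 3q^2.
The AVC parabola has its vertex at q = 8/2 = 4, where AVC = 36 - 8·4 + 4^2 = $20.
Since P = $31 ≥ min AVC = $20, price covers variable cost and the firm should produce.
Solving P = MC: 5 - 16q + 3q^2 = 0 ⇒ q = 1/3 or 5. On the upward-sloping branch, q* = 5.
Check: AVC at q = 5 is $21 ≤ P, so revenue covers variable cost.
Profit = P·q − TC = 31·5 − 400 = -$245, a loss, but smaller than the $295 fixed cost the firm would lose by shutting down.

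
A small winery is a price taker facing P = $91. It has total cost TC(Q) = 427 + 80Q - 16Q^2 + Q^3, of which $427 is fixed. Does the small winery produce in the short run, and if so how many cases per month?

Produce at Q = 11

From TC, MC = TC'(Q) = 80 - 32Q + 3Q^2 and AVC = VC/Q = 80 - 16Q + Q^2.
The AVC parabola has its vertex at Q = 16/2 = 8, where AVC = 80 - 16·8 + 8^2 = $16.
Since P = $91 ≥ min AVC = $16, price covers variable cost and the firm should produce.
Set P = MC: 91 = 80 - 32Q + 3Q^2 → -11 - 32Q + 3Q^2 = 0. The roots are Q = -1/3 and Q = 11; the profit-maximizing output is on the rising part of MC, so Q* = 11.
Check: AVC at Q = 11 is $25 ≤ P, so revenue covers variable cost.
Profit = P·Q − TC = 91·11 − 702 = $299.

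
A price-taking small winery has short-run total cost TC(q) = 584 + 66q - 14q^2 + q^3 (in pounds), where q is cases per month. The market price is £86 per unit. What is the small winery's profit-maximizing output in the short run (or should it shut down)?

Produce at q = 10

Strip out fixed cost: VC = 66q - 14q^2 + q^3. Then AVC = 66 - 14q + q^2 and MC = 66 - 28q + 3q^2.
AVC hits its minimum where MC = AVC, at q = 7, giving min AVC = 66 - 14·7 + 7^2 = £17.
Since P = £86 ≥ min AVC = £17, price covers variable cost and the firm should produce.
Solving P = MC: -20 - 28q + 3q^2 = 0 ⇒ q = -2/3 or 10. On the upward-sloping branch, q* = 10.
Check: AVC at q = 10 is £26 ≤ P, so revenue covers variable cost.
Profit = P·q − TC = 86·10 − 844 = £16.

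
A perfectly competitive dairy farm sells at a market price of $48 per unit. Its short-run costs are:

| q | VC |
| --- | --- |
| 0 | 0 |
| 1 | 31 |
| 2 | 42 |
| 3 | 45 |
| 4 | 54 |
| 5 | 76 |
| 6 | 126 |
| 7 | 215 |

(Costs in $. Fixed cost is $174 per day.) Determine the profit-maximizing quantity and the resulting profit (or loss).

q = 5; profit = -$10

Compute π = P·q − TC at each output: q=0: -174; q=1: -157; q=2: -120; q=3: -75; q=4: -36; q=5: -10; q=6: -12; q=7: -53.
Profit is maximized at q = 5. AVC there is 76/5 = $15.20 ≤ P, so producing beats shutting down (which would give -$174).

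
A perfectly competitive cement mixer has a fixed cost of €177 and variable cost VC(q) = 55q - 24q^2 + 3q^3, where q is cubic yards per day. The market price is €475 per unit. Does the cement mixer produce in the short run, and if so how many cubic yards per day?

Strip out fixed cost: VC = 55q - 24q^2 + 3q^3. Then AVC = 55 - 24q + 3q^2 and MC = 55 - 48q + 9q^2.
AVC hits its minimum where MC = AVC, at q = 4, giving min AVC = 55 - 24·4 + 3·4^2 = €7.
P = €475 exceeds min AVC = €7, so the firm stays open.
P = MC gives -420 - 48q + 9q^2 = 0, with roots -14/3 and 10. Take the larger (rising MC): q* = 10.
Check: AVC at q = 10 is €115 ≤ P, so revenue covers variable cost.
Profit = P·q − TC = 475·10 − 1327 = €3423.

Produce at q = 10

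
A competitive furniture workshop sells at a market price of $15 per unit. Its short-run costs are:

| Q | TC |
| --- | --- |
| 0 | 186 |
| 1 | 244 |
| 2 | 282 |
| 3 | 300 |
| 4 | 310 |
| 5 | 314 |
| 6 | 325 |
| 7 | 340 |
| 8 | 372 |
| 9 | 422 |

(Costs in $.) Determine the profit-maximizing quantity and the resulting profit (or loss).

Q = 0 (shut down); profit = -$186

Profit at each row (π = 15Q − TC): Q=0: -186; Q=1: -229; Q=2: -252; Q=3: -255; Q=4: -250; Q=5: -239; Q=6: -235; Q=7: -235; Q=8: -252; Q=9: -287.
Profit is highest at Q = 0. Equivalently, the lowest AVC in the table is 154/7 ≈ $22 at Q = 7, and P = $15 falls below it — price never covers variable cost, so the firm shuts down and loses only its fixed cost.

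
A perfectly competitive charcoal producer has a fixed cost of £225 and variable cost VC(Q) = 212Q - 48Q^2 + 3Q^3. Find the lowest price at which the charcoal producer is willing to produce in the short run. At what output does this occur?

£20 per unit, at Q = 8

The shutdown price is the minimum of AVC. VC = 212Q - 48Q^2 + 3Q^3, so AVC = 212 - 48Q + 3Q^2.
At the minimum of AVC, MC = AVC. MC = 212 - 96Q + 9Q^2; setting MC = AVC gives 6Q^2 - 48Q = 0, so Q = 8. min AVC = 20.
The firm shuts down for any P below £20.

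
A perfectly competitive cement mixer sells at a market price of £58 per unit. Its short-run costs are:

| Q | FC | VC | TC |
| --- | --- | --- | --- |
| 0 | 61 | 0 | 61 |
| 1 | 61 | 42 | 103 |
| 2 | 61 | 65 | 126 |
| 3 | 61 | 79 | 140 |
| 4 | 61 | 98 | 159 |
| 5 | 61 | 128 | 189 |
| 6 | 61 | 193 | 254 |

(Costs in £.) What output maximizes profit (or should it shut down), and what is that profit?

Tabulate TR − TC: Q=0: -61; Q=1: -45; Q=2: -10; Q=3: 34; Q=4: 73; Q=5: 101; Q=6: 94.
Profit is maximized at Q = 5. AVC there is 128/5 = £25.60 ≤ P, so producing beats shutting down (which would give -£61).

Q = 5; profit = £101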